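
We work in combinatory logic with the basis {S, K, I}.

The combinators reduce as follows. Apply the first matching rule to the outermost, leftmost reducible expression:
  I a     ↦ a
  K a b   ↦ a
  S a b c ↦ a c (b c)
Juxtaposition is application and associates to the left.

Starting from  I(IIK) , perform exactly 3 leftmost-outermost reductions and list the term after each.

Answer: after 3 steps: K

Reduction:
  start: I(IIK)
  →1  IIK
  →2  IK
  →3  K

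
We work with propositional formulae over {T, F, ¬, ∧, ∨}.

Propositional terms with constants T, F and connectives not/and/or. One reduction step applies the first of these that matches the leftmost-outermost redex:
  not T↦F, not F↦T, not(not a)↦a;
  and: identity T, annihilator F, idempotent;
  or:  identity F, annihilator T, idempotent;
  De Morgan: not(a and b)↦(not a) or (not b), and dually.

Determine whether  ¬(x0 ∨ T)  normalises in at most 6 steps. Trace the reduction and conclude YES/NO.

Answer: YES — reaches normal form F in 3 ≤ 6 steps

Derivation:
  start: ¬(x0 ∨ T)
  step 1: ¬x0 ∧ ¬T
  step 2: ¬x0 ∧ F
  step 3: F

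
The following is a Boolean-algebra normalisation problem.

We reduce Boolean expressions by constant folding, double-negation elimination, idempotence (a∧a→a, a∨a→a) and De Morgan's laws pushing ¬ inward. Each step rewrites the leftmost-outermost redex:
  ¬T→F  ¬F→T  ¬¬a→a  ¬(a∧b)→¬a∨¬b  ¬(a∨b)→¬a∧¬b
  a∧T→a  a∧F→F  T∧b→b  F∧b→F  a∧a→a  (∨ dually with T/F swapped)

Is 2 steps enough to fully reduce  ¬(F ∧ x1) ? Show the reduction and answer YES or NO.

  start: ¬(F ∧ x1)
  →1  ¬F ∨ ¬x1
  →2  T ∨ ¬x1

Answer: NO — after 2 steps the term is T ∨ ¬x1, not yet normal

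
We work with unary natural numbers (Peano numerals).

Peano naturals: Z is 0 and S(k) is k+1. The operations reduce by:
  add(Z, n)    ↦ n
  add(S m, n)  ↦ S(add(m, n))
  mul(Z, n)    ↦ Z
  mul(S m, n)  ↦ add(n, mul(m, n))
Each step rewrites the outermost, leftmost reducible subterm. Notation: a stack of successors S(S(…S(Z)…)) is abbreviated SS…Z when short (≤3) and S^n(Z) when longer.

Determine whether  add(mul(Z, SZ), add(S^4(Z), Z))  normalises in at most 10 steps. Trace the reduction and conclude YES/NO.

  start: add(mul(Z, SZ), add(S^4(Z), Z))
  →1  add(Z, add(S^4(Z), Z))
  →2  add(S^4(Z), Z)
  →3  S(add(SSSZ, Z))
  →4  S(S(add(SSZ, Z)))
  →5  S(S(S(add(SZ, Z))))
  →6  S(S(S(S(add(Z, Z)))))
  →7  S^4(Z)

Answer: YES — reaches normal form S^4(Z) in 7 ≤ 10 steps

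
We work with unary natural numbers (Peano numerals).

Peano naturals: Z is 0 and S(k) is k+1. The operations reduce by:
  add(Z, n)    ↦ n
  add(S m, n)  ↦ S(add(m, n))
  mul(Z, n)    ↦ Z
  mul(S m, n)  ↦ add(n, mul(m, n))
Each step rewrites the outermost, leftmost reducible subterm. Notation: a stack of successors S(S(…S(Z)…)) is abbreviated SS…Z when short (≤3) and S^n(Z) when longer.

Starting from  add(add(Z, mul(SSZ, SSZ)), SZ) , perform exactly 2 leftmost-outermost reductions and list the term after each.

  start: add(add(Z, mul(SSZ, SSZ)), SZ)
  [1] add(mul(SSZ, SSZ), SZ)
  [2] add(add(SSZ, mul(SZ, SSZ)), SZ)

Answer: after 2 steps: add(add(SSZ, mul(SZ, SSZ)), SZ)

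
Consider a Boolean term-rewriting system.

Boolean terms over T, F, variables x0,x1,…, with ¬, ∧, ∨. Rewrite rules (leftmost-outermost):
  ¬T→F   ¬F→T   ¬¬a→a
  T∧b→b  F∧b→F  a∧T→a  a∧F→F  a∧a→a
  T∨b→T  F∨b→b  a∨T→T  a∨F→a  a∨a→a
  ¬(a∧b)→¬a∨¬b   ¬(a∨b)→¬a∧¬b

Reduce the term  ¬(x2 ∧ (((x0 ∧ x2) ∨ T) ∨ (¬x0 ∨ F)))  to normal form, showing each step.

Answer: normal form = ¬x2  (in 8 steps)

Derivation:
  start: ¬(x2 ∧ (((x0 ∧ x2) ∨ T) ∨ (¬x0 ∨ F)))
  [1] ¬x2 ∨ ¬(((x0 ∧ x2) ∨ T) ∨ (¬x0 ∨ F))
  [2] ¬x2 ∨ (¬((x0 ∧ x2) ∨ T) ∧ ¬(¬x0 ∨ F))
  [3] ¬x2 ∨ ((¬(x0 ∧ x2) ∧ ¬T) ∧ ¬(¬x0 ∨ F))
  [4] ¬x2 ∨ (((¬x0 ∨ ¬x2) ∧ ¬T) ∧ ¬(¬x0 ∨ F))
  [5] ¬x2 ∨ (((¬x0 ∨ ¬x2) ∧ F) ∧ ¬(¬x0 ∨ F))
  [6] ¬x2 ∨ (F ∧ ¬(¬x0 ∨ F))
  [7] ¬x2 ∨ F
  [8] ¬x2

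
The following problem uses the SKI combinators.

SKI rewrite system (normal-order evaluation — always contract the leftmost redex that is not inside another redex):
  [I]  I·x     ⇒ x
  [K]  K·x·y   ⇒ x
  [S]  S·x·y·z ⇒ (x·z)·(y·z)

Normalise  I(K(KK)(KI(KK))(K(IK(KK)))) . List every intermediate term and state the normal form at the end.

Answer: normal form = K  (in 3 steps)

Derivation:
  start: I(K(KK)(KI(KK))(K(IK(KK))))
  step 1: K(KK)(KI(KK))(K(IK(KK)))
  step 2: KK(K(IK(KK)))
  step 3: K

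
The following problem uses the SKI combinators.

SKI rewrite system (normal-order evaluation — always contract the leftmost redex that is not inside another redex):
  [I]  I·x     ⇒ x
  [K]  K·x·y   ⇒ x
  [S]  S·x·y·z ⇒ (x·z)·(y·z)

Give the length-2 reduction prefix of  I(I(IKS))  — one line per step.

Answer: after 2 steps: IKS

Derivation:
  start: I(I(IKS))
  step 1: I(IKS)
  step 2: IKS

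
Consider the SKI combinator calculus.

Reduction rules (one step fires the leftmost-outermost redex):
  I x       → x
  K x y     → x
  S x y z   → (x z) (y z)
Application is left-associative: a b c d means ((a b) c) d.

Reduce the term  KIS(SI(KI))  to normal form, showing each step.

Answer: normal form = SI(KI)  (in 2 steps)

Reduction:
  start: KIS(SI(KI))
  →1  I(SI(KI))
  →2  SI(KI)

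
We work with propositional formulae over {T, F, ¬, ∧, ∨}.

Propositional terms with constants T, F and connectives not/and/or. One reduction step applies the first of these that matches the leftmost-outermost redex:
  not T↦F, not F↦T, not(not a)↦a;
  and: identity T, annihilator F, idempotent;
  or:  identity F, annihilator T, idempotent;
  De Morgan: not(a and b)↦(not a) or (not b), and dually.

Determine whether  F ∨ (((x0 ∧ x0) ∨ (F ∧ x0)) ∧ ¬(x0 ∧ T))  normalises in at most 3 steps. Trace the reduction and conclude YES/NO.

Answer: NO — after 3 steps the term is (x0 ∨ F) ∧ ¬(x0 ∧ T), not yet normal

Working:
  start: F ∨ (((x0 ∧ x0) ∨ (F ∧ x0)) ∧ ¬(x0 ∧ T))
  step 1: ((x0 ∧ x0) ∨ (F ∧ x0)) ∧ ¬(x0 ∧ T)
  step 2: (x0 ∨ (F ∧ x0)) ∧ ¬(x0 ∧ T)
  step 3: (x0 ∨ F) ∧ ¬(x0 ∧ T)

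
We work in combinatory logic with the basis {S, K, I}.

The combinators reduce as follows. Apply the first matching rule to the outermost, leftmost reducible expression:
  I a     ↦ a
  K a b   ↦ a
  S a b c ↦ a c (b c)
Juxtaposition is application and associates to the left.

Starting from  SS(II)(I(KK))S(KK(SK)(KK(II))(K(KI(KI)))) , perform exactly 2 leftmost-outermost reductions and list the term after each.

  start: SS(II)(I(KK))S(KK(SK)(KK(II))(K(KI(KI))))
  →1  S(I(KK))(II(I(KK)))S(KK(SK)(KK(II))(K(KI(KI))))
  →2  I(KK)S(II(I(KK))S)(KK(SK)(KK(II))(K(KI(KI))))

Answer: after 2 steps: I(KK)S(II(I(KK))S)(KK(SK)(KK(II))(K(KI(KI))))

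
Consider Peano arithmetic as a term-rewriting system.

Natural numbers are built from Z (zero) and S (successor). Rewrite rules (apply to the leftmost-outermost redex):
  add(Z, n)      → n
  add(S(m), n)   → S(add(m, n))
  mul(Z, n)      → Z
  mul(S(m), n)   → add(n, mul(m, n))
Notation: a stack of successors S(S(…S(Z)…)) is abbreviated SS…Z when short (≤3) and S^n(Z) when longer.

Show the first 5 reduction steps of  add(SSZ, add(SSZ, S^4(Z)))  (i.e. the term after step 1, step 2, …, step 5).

Answer: after 5 steps: S(S(S(S(add(Z, S^4(Z))))))

Working:
  start: add(SSZ, add(SSZ, S^4(Z)))
  →1  S(add(SZ, add(SSZ, S^4(Z))))
  →2  S(S(add(Z, add(SSZ, S^4(Z)))))
  →3  S(S(add(SSZ, S^4(Z))))
  →4  S(S(S(add(SZ, S^4(Z)))))
  →5  S(S(S(S(add(Z, S^4(Z))))))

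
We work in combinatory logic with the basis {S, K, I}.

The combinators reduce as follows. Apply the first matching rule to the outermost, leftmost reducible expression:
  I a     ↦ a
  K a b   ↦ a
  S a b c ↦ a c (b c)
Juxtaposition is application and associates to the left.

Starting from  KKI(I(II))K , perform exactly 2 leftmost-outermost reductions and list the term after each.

Answer: after 2 steps: I(II)

Reduction:
  start: KKI(I(II))K
  [1] K(I(II))K
  [2] I(II)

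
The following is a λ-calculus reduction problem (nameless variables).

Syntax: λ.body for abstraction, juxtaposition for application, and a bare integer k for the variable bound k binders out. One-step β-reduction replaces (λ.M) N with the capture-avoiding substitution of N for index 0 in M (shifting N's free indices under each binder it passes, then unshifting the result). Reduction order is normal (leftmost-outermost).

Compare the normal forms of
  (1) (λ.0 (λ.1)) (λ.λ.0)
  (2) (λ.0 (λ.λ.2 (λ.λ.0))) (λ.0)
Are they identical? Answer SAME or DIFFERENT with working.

Term A:
  start: (λ.0 (λ.1)) (λ.λ.0)
  [1] (λ.λ.0) (λ.λ.λ.0)
  [2] λ.0

Term B:
  start: (λ.0 (λ.λ.2 (λ.λ.0))) (λ.0)
  [1] (λ.0) (λ.λ.(λ.0) (λ.λ.0))
  [2] λ.λ.(λ.0) (λ.λ.0)
  [3] λ.λ.λ.λ.0

Answer: DIFFERENT — A ⇓ λ.0, B ⇓ λ.λ.λ.λ.0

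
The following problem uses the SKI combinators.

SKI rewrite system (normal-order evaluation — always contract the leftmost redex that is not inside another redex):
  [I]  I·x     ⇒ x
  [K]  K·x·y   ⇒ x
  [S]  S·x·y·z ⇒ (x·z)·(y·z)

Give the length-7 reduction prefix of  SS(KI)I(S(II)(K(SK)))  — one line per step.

Answer: after 7 steps: I(S(II)(K(SK)))(K(SK)(KII(S(II)(K(SK)))))

Reduction:
  start: SS(KI)I(S(II)(K(SK)))
  →1  SI(KII)(S(II)(K(SK)))
  →2  I(S(II)(K(SK)))(KII(S(II)(K(SK))))
  →3  S(II)(K(SK))(KII(S(II)(K(SK))))
  →4  II(KII(S(II)(K(SK))))(K(SK)(KII(S(II)(K(SK)))))
  →5  I(KII(S(II)(K(SK))))(K(SK)(KII(S(II)(K(SK)))))
  →6  KII(S(II)(K(SK)))(K(SK)(KII(S(II)(K(SK)))))
  →7  I(S(II)(K(SK)))(K(SK)(KII(S(II)(K(SK)))))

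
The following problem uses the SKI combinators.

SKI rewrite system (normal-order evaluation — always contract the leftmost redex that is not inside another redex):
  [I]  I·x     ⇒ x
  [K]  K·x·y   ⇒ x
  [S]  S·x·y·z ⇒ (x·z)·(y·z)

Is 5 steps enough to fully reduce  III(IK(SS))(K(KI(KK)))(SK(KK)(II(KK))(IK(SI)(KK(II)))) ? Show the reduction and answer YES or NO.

  start: III(IK(SS))(K(KI(KK)))(SK(KK)(II(KK))(IK(SI)(KK(II))))
  [1] II(IK(SS))(K(KI(KK)))(SK(KK)(II(KK))(IK(SI)(KK(II))))
  [2] I(IK(SS))(K(KI(KK)))(SK(KK)(II(KK))(IK(SI)(KK(II))))
  [3] IK(SS)(K(KI(KK)))(SK(KK)(II(KK))(IK(SI)(KK(II))))
  [4] K(SS)(K(KI(KK)))(SK(KK)(II(KK))(IK(SI)(KK(II))))
  [5] SS(SK(KK)(II(KK))(IK(SI)(KK(II))))

Answer: NO — after 5 steps the term is SS(SK(KK)(II(KK))(IK(SI)(KK(II)))), not yet normal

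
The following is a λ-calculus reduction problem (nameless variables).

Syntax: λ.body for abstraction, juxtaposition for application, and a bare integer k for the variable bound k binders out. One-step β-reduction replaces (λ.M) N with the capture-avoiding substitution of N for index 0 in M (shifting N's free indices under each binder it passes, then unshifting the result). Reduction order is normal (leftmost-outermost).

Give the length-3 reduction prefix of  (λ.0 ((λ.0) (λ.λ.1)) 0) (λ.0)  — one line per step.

  start: (λ.0 ((λ.0) (λ.λ.1)) 0) (λ.0)
  step 1: (λ.0) ((λ.0) (λ.λ.1)) (λ.0)
  step 2: (λ.0) (λ.λ.1) (λ.0)
  step 3: (λ.λ.1) (λ.0)

Answer: after 3 steps: (λ.λ.1) (λ.0)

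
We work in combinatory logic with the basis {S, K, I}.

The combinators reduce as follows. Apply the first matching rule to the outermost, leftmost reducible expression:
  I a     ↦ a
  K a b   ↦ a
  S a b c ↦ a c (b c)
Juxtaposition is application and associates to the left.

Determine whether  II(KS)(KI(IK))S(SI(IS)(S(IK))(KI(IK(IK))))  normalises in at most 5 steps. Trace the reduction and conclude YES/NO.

  start: II(KS)(KI(IK))S(SI(IS)(S(IK))(KI(IK(IK))))
  →1  I(KS)(KI(IK))S(SI(IS)(S(IK))(KI(IK(IK))))
  →2  KS(KI(IK))S(SI(IS)(S(IK))(KI(IK(IK))))
  →3  SS(SI(IS)(S(IK))(KI(IK(IK))))
  →4  SS(I(S(IK))(IS(S(IK)))(KI(IK(IK))))
  →5  SS(S(IK)(IS(S(IK)))(KI(IK(IK))))

Answer: NO — after 5 steps the term is SS(S(IK)(IS(S(IK)))(KI(IK(IK)))), not yet normal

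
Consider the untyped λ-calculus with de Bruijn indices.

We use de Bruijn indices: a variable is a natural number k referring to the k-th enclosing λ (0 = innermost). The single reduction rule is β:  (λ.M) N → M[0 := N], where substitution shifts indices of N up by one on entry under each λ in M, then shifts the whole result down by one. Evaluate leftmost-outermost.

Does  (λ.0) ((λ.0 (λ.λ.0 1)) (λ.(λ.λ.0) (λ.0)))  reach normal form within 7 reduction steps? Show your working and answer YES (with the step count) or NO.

  start: (λ.0) ((λ.0 (λ.λ.0 1)) (λ.(λ.λ.0) (λ.0)))
  step 1: (λ.0 (λ.λ.0 1)) (λ.(λ.λ.0) (λ.0))
  step 2: (λ.(λ.λ.0) (λ.0)) (λ.λ.0 1)
  step 3: (λ.λ.0) (λ.0)
  step 4: λ.0

Answer: YES — reaches normal form λ.0 in 4 ≤ 7 steps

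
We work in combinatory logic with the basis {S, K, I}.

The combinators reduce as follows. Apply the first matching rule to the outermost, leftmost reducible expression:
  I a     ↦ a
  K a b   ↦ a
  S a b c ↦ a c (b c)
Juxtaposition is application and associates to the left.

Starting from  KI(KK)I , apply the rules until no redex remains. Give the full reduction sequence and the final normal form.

  start: KI(KK)I
  [1] II
  [2] I

Answer: normal form = I  (in 2 steps)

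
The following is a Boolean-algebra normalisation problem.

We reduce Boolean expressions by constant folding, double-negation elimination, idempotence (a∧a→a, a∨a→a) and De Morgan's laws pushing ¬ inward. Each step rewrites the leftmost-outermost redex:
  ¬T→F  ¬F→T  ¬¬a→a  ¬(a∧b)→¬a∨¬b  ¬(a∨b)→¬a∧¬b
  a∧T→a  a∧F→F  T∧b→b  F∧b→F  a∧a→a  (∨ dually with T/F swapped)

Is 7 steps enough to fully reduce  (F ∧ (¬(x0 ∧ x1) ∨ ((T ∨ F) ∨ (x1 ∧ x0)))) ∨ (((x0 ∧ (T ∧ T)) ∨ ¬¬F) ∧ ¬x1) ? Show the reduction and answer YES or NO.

Answer: YES — reaches normal form x0 ∧ ¬x1 in 6 ≤ 7 steps

Working:
  start: (F ∧ (¬(x0 ∧ x1) ∨ ((T ∨ F) ∨ (x1 ∧ x0)))) ∨ (((x0 ∧ (T ∧ T)) ∨ ¬¬F) ∧ ¬x1)
  step 1: F ∨ (((x0 ∧ (T ∧ T)) ∨ ¬¬F) ∧ ¬x1)
  step 2: ((x0 ∧ (T ∧ T)) ∨ ¬¬F) ∧ ¬x1
  step 3: ((x0 ∧ T) ∨ ¬¬F) ∧ ¬x1
  step 4: (x0 ∨ ¬¬F) ∧ ¬x1
  step 5: (x0 ∨ F) ∧ ¬x1
  step 6: x0 ∧ ¬x1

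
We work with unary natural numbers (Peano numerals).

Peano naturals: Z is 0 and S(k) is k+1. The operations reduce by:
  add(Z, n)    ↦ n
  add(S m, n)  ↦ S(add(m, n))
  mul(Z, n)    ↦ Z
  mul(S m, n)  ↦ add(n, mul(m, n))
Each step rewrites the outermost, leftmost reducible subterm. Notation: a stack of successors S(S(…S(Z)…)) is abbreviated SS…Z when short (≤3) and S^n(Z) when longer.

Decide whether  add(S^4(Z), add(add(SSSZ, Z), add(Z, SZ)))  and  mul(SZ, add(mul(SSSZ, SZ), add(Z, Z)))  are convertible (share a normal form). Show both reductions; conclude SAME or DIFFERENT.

Answer: DIFFERENT — A ⇓ S^8(Z), B ⇓ SSSZ

Reduction:
Term A:
  start: add(S^4(Z), add(add(SSSZ, Z), add(Z, SZ)))
  →1  S(add(SSSZ, add(add(SSSZ, Z), add(Z, SZ))))
  →2  S(S(add(SSZ, add(add(SSSZ, Z), add(Z, SZ)))))
  →3  S(S(S(add(SZ, add(add(SSSZ, Z), add(Z, SZ))))))
  →4  S(S(S(S(add(Z, add(add(SSSZ, Z), add(Z, SZ)))))))
  →5  S(S(S(S(add(add(SSSZ, Z), add(Z, SZ))))))
  →6  S(S(S(S(add(S(add(SSZ, Z)), add(Z, SZ))))))
  →7  S(S(S(S(S(add(add(SSZ, Z), add(Z, SZ)))))))
  →8  S(S(S(S(S(add(S(add(SZ, Z)), add(Z, SZ)))))))
  →9  S(S(S(S(S(S(add(add(SZ, Z), add(Z, SZ))))))))
  →10  S(S(S(S(S(S(add(S(add(Z, Z)), add(Z, SZ))))))))
  →11  S(S(S(S(S(S(S(add(add(Z, Z), add(Z, SZ)))))))))
  →12  S(S(S(S(S(S(S(add(Z, add(Z, SZ)))))))))
  →13  S(S(S(S(S(S(S(add(Z, SZ))))))))
  →14  S^8(Z)

Term B:
  start: mul(SZ, add(mul(SSSZ, SZ), add(Z, Z)))
  →1  add(add(mul(SSSZ, SZ), add(Z, Z)), mul(Z, add(mul(SSSZ, SZ), add(Z, Z))))
  →2  add(add(add(SZ, mul(SSZ, SZ)), add(Z, Z)), mul(Z, add(mul(SSSZ, SZ), add(Z, Z))))
  →3  add(add(S(add(Z, mul(SSZ, SZ))), add(Z, Z)), mul(Z, add(mul(SSSZ, SZ), add(Z, Z))))
  →4  add(S(add(add(Z, mul(SSZ, SZ)), add(Z, Z))), mul(Z, add(mul(SSSZ, SZ), add(Z, Z))))
  →5  S(add(add(add(Z, mul(SSZ, SZ)), add(Z, Z)), mul(Z, add(mul(SSSZ, SZ), add(Z, Z)))))
  →6  S(add(add(mul(SSZ, SZ), add(Z, Z)), mul(Z, add(mul(SSSZ, SZ), add(Z, Z)))))
  →7  S(add(add(add(SZ, mul(SZ, SZ)), add(Z, Z)), mul(Z, add(mul(SSSZ, SZ), add(Z, Z)))))
  →8  S(add(add(S(add(Z, mul(SZ, SZ))), add(Z, Z)), mul(Z, add(mul(SSSZ, SZ), add(Z, Z)))))
  →9  S(add(S(add(add(Z, mul(SZ, SZ)), add(Z, Z))), mul(Z, add(mul(SSSZ, SZ), add(Z, Z)))))
  →10  S(S(add(add(add(Z, mul(SZ, SZ)), add(Z, Z)), mul(Z, add(mul(SSSZ, SZ), add(Z, Z))))))
  →11  S(S(add(add(mul(SZ, SZ), add(Z, Z)), mul(Z, add(mul(SSSZ, SZ), add(Z, Z))))))
  →12  S(S(add(add(add(SZ, mul(Z, SZ)), add(Z, Z)), mul(Z, add(mul(SSSZ, SZ), add(Z, Z))))))
  →13  S(S(add(add(S(add(Z, mul(Z, SZ))), add(Z, Z)), mul(Z, add(mul(SSSZ, SZ), add(Z, Z))))))
  →14  S(S(add(S(add(add(Z, mul(Z, SZ)), add(Z, Z))), mul(Z, add(mul(SSSZ, SZ), add(Z, Z))))))
  →15  S(S(S(add(add(add(Z, mul(Z, SZ)), add(Z, Z)), mul(Z, add(mul(SSSZ, SZ), add(Z, Z)))))))
  →16  S(S(S(add(add(mul(Z, SZ), add(Z, Z)), mul(Z, add(mul(SSSZ, SZ), add(Z, Z)))))))
  →17  S(S(S(add(add(Z, add(Z, Z)), mul(Z, add(mul(SSSZ, SZ), add(Z, Z)))))))
  →18  S(S(S(add(add(Z, Z), mul(Z, add(mul(SSSZ, SZ), add(Z, Z)))))))
  →19  S(S(S(add(Z, mul(Z, add(mul(SSSZ, SZ), add(Z, Z)))))))
  →20  S(S(S(mul(Z, add(mul(SSSZ, SZ), add(Z, Z))))))
  →21  SSSZ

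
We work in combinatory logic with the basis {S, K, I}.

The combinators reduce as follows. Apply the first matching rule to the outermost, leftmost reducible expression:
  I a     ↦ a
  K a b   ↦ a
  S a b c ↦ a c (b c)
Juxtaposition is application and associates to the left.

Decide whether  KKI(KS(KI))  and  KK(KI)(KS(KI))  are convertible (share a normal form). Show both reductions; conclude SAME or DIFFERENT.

Term A:
  start: KKI(KS(KI))
  [1] K(KS(KI))
  [2] KS

Term B:
  start: KK(KI)(KS(KI))
  [1] K(KS(KI))
  [2] KS

Answer: SAME — A ⇓ KS, B ⇓ KS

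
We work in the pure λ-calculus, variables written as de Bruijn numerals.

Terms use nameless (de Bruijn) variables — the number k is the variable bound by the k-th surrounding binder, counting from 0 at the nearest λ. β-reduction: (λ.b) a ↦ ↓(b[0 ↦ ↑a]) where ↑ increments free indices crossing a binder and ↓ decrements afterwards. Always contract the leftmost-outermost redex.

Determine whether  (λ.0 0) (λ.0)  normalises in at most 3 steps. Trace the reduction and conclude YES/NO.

Answer: YES — reaches normal form λ.0 in 2 ≤ 3 steps

Derivation:
  start: (λ.0 0) (λ.0)
  [1] (λ.0) (λ.0)
  [2] λ.0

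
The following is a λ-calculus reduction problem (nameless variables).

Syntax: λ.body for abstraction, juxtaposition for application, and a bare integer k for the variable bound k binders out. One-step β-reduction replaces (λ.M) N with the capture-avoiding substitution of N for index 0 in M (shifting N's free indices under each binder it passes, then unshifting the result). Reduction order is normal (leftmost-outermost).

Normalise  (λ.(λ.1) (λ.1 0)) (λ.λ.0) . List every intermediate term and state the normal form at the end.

Answer: normal form = λ.λ.0  (in 2 steps)

Derivation:
  start: (λ.(λ.1) (λ.1 0)) (λ.λ.0)
  [1] (λ.λ.λ.0) (λ.(λ.λ.0) 0)
  [2] λ.λ.0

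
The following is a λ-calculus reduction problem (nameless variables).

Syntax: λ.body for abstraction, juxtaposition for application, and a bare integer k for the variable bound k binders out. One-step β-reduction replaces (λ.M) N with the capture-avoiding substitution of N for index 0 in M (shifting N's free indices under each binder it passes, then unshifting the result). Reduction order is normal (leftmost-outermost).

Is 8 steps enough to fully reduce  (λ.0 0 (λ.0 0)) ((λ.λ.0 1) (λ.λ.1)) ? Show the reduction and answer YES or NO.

Answer: YES — reaches normal form λ.λ.1 in 7 ≤ 8 steps

Derivation:
  start: (λ.0 0 (λ.0 0)) ((λ.λ.0 1) (λ.λ.1))
  →1  (λ.λ.0 1) (λ.λ.1) ((λ.λ.0 1) (λ.λ.1)) (λ.0 0)
  →2  (λ.0 (λ.λ.1)) ((λ.λ.0 1) (λ.λ.1)) (λ.0 0)
  →3  (λ.λ.0 1) (λ.λ.1) (λ.λ.1) (λ.0 0)
  →4  (λ.0 (λ.λ.1)) (λ.λ.1) (λ.0 0)
  →5  (λ.λ.1) (λ.λ.1) (λ.0 0)
  →6  (λ.λ.λ.1) (λ.0 0)
  →7  λ.λ.1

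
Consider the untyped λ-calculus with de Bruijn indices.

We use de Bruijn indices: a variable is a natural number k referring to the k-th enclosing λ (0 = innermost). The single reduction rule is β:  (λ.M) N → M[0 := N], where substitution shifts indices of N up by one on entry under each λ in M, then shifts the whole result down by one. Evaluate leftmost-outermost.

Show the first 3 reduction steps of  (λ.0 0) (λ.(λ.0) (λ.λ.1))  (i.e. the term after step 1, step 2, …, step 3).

  start: (λ.0 0) (λ.(λ.0) (λ.λ.1))
  step 1: (λ.(λ.0) (λ.λ.1)) (λ.(λ.0) (λ.λ.1))
  step 2: (λ.0) (λ.λ.1)
  step 3: λ.λ.1

Answer: after 3 steps: λ.λ.1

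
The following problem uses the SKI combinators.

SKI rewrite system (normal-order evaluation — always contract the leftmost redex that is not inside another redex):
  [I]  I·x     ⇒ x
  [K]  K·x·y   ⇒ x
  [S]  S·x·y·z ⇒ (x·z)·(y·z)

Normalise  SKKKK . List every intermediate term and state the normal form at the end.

  start: SKKKK
  →1  KK(KK)K
  →2  KK

Answer: normal form = KK  (in 2 steps)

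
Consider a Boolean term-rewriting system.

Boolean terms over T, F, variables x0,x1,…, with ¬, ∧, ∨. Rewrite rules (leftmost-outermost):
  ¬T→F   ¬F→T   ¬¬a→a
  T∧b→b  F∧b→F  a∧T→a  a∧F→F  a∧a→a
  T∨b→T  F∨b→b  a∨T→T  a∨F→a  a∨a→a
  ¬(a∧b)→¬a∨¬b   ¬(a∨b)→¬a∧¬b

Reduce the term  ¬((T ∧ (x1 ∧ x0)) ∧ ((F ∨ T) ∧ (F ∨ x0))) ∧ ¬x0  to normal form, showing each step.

Answer: normal form = ((¬x1 ∨ ¬x0) ∨ ¬x0) ∧ ¬x0  (in 14 steps)

Derivation:
  start: ¬((T ∧ (x1 ∧ x0)) ∧ ((F ∨ T) ∧ (F ∨ x0))) ∧ ¬x0
  →1  (¬(T ∧ (x1 ∧ x0)) ∨ ¬((F ∨ T) ∧ (F ∨ x0))) ∧ ¬x0
  →2  ((¬T ∨ ¬(x1 ∧ x0)) ∨ ¬((F ∨ T) ∧ (F ∨ x0))) ∧ ¬x0
  →3  ((F ∨ ¬(x1 ∧ x0)) ∨ ¬((F ∨ T) ∧ (F ∨ x0))) ∧ ¬x0
  →4  (¬(x1 ∧ x0) ∨ ¬((F ∨ T) ∧ (F ∨ x0))) ∧ ¬x0
  →5  ((¬x1 ∨ ¬x0) ∨ ¬((F ∨ T) ∧ (F ∨ x0))) ∧ ¬x0
  →6  ((¬x1 ∨ ¬x0) ∨ (¬(F ∨ T) ∨ ¬(F ∨ x0))) ∧ ¬x0
  →7  ((¬x1 ∨ ¬x0) ∨ ((¬F ∧ ¬T) ∨ ¬(F ∨ x0))) ∧ ¬x0
  →8  ((¬x1 ∨ ¬x0) ∨ ((T ∧ ¬T) ∨ ¬(F ∨ x0))) ∧ ¬x0
  →9  ((¬x1 ∨ ¬x0) ∨ (¬T ∨ ¬(F ∨ x0))) ∧ ¬x0
  →10  ((¬x1 ∨ ¬x0) ∨ (F ∨ ¬(F ∨ x0))) ∧ ¬x0
  →11  ((¬x1 ∨ ¬x0) ∨ ¬(F ∨ x0)) ∧ ¬x0
  →12  ((¬x1 ∨ ¬x0) ∨ (¬F ∧ ¬x0)) ∧ ¬x0
  →13  ((¬x1 ∨ ¬x0) ∨ (T ∧ ¬x0)) ∧ ¬x0
  →14  ((¬x1 ∨ ¬x0) ∨ ¬x0) ∧ ¬x0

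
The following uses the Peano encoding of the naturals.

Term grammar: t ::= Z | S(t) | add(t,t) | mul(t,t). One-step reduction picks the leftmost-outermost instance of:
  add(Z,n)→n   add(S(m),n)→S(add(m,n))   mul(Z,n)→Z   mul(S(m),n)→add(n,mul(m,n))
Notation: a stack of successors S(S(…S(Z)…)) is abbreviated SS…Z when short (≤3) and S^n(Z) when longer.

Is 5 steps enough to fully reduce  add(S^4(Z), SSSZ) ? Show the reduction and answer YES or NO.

Answer: YES — reaches normal form S^7(Z) in 5 ≤ 5 steps

Derivation:
  start: add(S^4(Z), SSSZ)
  →1  S(add(SSSZ, SSSZ))
  →2  S(S(add(SSZ, SSSZ)))
  →3  S(S(S(add(SZ, SSSZ))))
  →4  S(S(S(S(add(Z, SSSZ)))))
  →5  S^7(Z)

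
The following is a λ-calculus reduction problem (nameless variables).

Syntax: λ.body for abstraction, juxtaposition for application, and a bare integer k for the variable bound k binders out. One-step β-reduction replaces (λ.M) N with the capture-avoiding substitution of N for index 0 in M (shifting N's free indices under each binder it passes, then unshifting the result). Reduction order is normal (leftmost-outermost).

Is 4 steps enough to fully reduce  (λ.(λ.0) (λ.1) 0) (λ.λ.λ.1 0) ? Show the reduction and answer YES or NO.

  start: (λ.(λ.0) (λ.1) 0) (λ.λ.λ.1 0)
  step 1: (λ.0) (λ.λ.λ.λ.1 0) (λ.λ.λ.1 0)
  step 2: (λ.λ.λ.λ.1 0) (λ.λ.λ.1 0)
  step 3: λ.λ.λ.1 0

Answer: YES — reaches normal form λ.λ.λ.1 0 in 3 ≤ 4 steps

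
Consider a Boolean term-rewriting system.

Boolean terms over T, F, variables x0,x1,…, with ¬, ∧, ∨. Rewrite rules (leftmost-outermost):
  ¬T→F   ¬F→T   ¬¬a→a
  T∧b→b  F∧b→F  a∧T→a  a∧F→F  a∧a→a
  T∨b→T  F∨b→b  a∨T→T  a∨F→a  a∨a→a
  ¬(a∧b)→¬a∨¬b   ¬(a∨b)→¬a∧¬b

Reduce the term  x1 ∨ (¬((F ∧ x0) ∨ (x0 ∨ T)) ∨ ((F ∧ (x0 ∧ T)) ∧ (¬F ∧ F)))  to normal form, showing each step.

  start: x1 ∨ (¬((F ∧ x0) ∨ (x0 ∨ T)) ∨ ((F ∧ (x0 ∧ T)) ∧ (¬F ∧ F)))
  [1] x1 ∨ ((¬(F ∧ x0) ∧ ¬(x0 ∨ T)) ∨ ((F ∧ (x0 ∧ T)) ∧ (¬F ∧ F)))
  [2] x1 ∨ (((¬F ∨ ¬x0) ∧ ¬(x0 ∨ T)) ∨ ((F ∧ (x0 ∧ T)) ∧ (¬F ∧ F)))
  [3] x1 ∨ (((T ∨ ¬x0) ∧ ¬(x0 ∨ T)) ∨ ((F ∧ (x0 ∧ T)) ∧ (¬F ∧ F)))
  [4] x1 ∨ ((T ∧ ¬(x0 ∨ T)) ∨ ((F ∧ (x0 ∧ T)) ∧ (¬F ∧ F)))
  [5] x1 ∨ (¬(x0 ∨ T) ∨ ((F ∧ (x0 ∧ T)) ∧ (¬F ∧ F)))
  [6] x1 ∨ ((¬x0 ∧ ¬T) ∨ ((F ∧ (x0 ∧ T)) ∧ (¬F ∧ F)))
  [7] x1 ∨ ((¬x0 ∧ F) ∨ ((F ∧ (x0 ∧ T)) ∧ (¬F ∧ F)))
  [8] x1 ∨ (F ∨ ((F ∧ (x0 ∧ T)) ∧ (¬F ∧ F)))
  [9] x1 ∨ ((F ∧ (x0 ∧ T)) ∧ (¬F ∧ F))
  [10] x1 ∨ (F ∧ (¬F ∧ F))
  [11] x1 ∨ F
  [12] x1

Answer: normal form = x1  (in 12 steps)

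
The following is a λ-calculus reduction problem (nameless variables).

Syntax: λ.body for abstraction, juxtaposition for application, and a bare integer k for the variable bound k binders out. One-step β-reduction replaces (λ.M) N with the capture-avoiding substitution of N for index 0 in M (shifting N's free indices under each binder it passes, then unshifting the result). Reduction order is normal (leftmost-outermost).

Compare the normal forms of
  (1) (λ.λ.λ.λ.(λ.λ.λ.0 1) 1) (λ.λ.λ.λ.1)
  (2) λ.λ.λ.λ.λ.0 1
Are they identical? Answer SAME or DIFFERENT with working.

Term A:
  start: (λ.λ.λ.λ.(λ.λ.λ.0 1) 1) (λ.λ.λ.λ.1)
  step 1: λ.λ.λ.(λ.λ.λ.0 1) 1
  step 2: λ.λ.λ.λ.λ.0 1

Term B:
  start: λ.λ.λ.λ.λ.0 1

Answer: SAME — A ⇓ λ.λ.λ.λ.λ.0 1, B ⇓ λ.λ.λ.λ.λ.0 1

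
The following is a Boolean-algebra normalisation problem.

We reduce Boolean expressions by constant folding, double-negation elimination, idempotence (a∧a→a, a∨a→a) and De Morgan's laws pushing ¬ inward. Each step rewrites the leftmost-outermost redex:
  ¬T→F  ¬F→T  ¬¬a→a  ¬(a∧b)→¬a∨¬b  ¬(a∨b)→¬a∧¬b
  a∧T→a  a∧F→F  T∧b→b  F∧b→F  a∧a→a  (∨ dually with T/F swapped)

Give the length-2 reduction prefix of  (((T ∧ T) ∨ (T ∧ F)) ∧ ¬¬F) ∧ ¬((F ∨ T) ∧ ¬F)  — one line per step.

  start: (((T ∧ T) ∨ (T ∧ F)) ∧ ¬¬F) ∧ ¬((F ∨ T) ∧ ¬F)
  →1  ((T ∨ (T ∧ F)) ∧ ¬¬F) ∧ ¬((F ∨ T) ∧ ¬F)
  →2  (T ∧ ¬¬F) ∧ ¬((F ∨ T) ∧ ¬F)

Answer: after 2 steps: (T ∧ ¬¬F) ∧ ¬((F ∨ T) ∧ ¬F)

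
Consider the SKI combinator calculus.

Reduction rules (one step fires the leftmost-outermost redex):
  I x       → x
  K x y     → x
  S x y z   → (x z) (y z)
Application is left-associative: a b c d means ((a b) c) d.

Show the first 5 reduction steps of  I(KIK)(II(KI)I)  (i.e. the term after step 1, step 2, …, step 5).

Answer: after 5 steps: KII

Derivation:
  start: I(KIK)(II(KI)I)
  step 1: KIK(II(KI)I)
  step 2: I(II(KI)I)
  step 3: II(KI)I
  step 4: I(KI)I
  step 5: KII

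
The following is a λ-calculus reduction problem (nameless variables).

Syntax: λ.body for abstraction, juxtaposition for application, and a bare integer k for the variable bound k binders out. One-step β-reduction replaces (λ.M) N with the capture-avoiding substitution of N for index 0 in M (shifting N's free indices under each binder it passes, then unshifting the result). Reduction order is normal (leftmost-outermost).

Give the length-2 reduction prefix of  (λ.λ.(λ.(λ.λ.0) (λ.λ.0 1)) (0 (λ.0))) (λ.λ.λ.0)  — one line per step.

  start: (λ.λ.(λ.(λ.λ.0) (λ.λ.0 1)) (0 (λ.0))) (λ.λ.λ.0)
  [1] λ.(λ.(λ.λ.0) (λ.λ.0 1)) (0 (λ.0))
  [2] λ.(λ.λ.0) (λ.λ.0 1)

Answer: after 2 steps: λ.(λ.λ.0) (λ.λ.0 1)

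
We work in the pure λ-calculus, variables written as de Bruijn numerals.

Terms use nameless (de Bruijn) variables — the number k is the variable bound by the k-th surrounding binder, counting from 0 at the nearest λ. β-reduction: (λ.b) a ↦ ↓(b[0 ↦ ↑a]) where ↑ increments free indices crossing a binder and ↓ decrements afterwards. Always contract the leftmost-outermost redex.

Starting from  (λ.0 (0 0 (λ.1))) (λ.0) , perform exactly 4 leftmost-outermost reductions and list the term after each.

  start: (λ.0 (0 0 (λ.1))) (λ.0)
  step 1: (λ.0) ((λ.0) (λ.0) (λ.λ.0))
  step 2: (λ.0) (λ.0) (λ.λ.0)
  step 3: (λ.0) (λ.λ.0)
  step 4: λ.λ.0

Answer: after 4 steps: λ.λ.0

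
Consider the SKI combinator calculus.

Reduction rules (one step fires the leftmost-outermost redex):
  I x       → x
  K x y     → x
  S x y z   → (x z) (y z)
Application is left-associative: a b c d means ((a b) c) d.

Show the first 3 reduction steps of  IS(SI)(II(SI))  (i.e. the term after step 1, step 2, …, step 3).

Answer: after 3 steps: S(SI)(SI)

Reduction:
  start: IS(SI)(II(SI))
  step 1: S(SI)(II(SI))
  step 2: S(SI)(I(SI))
  step 3: S(SI)(SI)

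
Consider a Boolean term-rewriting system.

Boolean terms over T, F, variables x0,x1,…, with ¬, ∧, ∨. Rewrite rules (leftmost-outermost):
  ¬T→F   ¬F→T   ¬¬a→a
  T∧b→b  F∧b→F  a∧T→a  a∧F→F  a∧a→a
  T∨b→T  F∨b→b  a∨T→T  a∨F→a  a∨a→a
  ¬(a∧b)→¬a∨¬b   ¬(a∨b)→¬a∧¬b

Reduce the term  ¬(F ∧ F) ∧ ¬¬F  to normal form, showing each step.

  start: ¬(F ∧ F) ∧ ¬¬F
  step 1: (¬F ∨ ¬F) ∧ ¬¬F
  step 2: ¬F ∧ ¬¬F
  step 3: T ∧ ¬¬F
  step 4: ¬¬F
  step 5: F

Answer: normal form = F  (in 5 steps)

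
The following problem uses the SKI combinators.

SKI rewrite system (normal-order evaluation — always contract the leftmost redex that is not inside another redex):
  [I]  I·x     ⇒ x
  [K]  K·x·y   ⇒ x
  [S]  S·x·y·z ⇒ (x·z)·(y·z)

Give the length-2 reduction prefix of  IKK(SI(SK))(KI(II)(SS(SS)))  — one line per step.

Answer: after 2 steps: K(KI(II)(SS(SS)))

Working:
  start: IKK(SI(SK))(KI(II)(SS(SS)))
  step 1: KK(SI(SK))(KI(II)(SS(SS)))
  step 2: K(KI(II)(SS(SS)))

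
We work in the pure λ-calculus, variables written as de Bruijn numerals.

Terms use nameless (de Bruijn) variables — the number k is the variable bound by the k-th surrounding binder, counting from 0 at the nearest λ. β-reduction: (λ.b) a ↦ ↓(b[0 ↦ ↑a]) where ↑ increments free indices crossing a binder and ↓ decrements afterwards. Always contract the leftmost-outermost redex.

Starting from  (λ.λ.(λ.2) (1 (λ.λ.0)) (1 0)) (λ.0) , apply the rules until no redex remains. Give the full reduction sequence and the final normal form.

  start: (λ.λ.(λ.2) (1 (λ.λ.0)) (1 0)) (λ.0)
  step 1: λ.(λ.λ.0) ((λ.0) (λ.λ.0)) ((λ.0) 0)
  step 2: λ.(λ.0) ((λ.0) 0)
  step 3: λ.(λ.0) 0
  step 4: λ.0

Answer: normal form = λ.0  (in 4 steps)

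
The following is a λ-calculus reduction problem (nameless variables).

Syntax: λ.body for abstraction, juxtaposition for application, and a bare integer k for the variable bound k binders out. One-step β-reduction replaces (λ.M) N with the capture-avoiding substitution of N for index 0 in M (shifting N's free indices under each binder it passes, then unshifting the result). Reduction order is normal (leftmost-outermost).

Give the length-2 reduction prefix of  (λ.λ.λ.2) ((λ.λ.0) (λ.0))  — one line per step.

  start: (λ.λ.λ.2) ((λ.λ.0) (λ.0))
  step 1: λ.λ.(λ.λ.0) (λ.0)
  step 2: λ.λ.λ.0

Answer: after 2 steps: λ.λ.λ.0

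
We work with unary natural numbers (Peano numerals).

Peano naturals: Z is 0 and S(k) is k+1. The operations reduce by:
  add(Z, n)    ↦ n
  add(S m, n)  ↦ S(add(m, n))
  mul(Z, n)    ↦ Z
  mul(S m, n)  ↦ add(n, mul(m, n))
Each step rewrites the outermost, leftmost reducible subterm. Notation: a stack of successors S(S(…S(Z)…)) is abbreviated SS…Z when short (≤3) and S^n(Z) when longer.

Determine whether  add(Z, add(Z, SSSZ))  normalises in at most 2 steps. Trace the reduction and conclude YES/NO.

  start: add(Z, add(Z, SSSZ))
  [1] add(Z, SSSZ)
  [2] SSSZ

Answer: YES — reaches normal form SSSZ in 2 ≤ 2 steps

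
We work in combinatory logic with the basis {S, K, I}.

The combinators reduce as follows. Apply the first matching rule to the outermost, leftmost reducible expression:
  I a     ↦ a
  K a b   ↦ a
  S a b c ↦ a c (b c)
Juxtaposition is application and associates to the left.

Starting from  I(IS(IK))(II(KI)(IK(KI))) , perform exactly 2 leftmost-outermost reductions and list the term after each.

  start: I(IS(IK))(II(KI)(IK(KI)))
  →1  IS(IK)(II(KI)(IK(KI)))
  →2  S(IK)(II(KI)(IK(KI)))

Answer: after 2 steps: S(IK)(II(KI)(IK(KI)))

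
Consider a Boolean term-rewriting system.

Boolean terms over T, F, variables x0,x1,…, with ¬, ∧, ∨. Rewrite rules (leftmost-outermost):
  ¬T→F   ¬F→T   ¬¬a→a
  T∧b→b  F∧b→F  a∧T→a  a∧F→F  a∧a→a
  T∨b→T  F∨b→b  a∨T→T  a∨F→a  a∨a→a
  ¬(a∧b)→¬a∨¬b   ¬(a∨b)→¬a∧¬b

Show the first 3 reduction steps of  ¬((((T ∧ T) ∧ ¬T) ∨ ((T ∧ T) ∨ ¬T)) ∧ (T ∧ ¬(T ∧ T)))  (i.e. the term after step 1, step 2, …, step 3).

Answer: after 3 steps: ((¬(T ∧ T) ∨ ¬¬T) ∧ ¬((T ∧ T) ∨ ¬T)) ∨ ¬(T ∧ ¬(T ∧ T))

Reduction:
  start: ¬((((T ∧ T) ∧ ¬T) ∨ ((T ∧ T) ∨ ¬T)) ∧ (T ∧ ¬(T ∧ T)))
  →1  ¬(((T ∧ T) ∧ ¬T) ∨ ((T ∧ T) ∨ ¬T)) ∨ ¬(T ∧ ¬(T ∧ T))
  →2  (¬((T ∧ T) ∧ ¬T) ∧ ¬((T ∧ T) ∨ ¬T)) ∨ ¬(T ∧ ¬(T ∧ T))
  →3  ((¬(T ∧ T) ∨ ¬¬T) ∧ ¬((T ∧ T) ∨ ¬T)) ∨ ¬(T ∧ ¬(T ∧ T))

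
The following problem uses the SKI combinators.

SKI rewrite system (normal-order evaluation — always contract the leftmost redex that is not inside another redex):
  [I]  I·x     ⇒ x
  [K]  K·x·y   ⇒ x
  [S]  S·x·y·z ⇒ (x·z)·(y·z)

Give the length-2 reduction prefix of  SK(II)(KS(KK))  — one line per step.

Answer: after 2 steps: KS(KK)

Working:
  start: SK(II)(KS(KK))
  [1] K(KS(KK))(II(KS(KK)))
  [2] KS(KK)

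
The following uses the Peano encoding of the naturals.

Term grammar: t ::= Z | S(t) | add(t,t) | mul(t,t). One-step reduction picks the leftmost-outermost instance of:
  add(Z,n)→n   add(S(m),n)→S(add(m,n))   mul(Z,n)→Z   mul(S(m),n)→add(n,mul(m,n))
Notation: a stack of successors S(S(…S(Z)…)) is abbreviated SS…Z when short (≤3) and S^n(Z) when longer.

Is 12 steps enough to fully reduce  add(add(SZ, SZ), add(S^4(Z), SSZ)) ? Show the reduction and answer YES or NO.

  start: add(add(SZ, SZ), add(S^4(Z), SSZ))
  →1  add(S(add(Z, SZ)), add(S^4(Z), SSZ))
  →2  S(add(add(Z, SZ), add(S^4(Z), SSZ)))
  →3  S(add(SZ, add(S^4(Z), SSZ)))
  →4  S(S(add(Z, add(S^4(Z), SSZ))))
  →5  S(S(add(S^4(Z), SSZ)))
  →6  S(S(S(add(SSSZ, SSZ))))
  →7  S(S(S(S(add(SSZ, SSZ)))))
  →8  S(S(S(S(S(add(SZ, SSZ))))))
  →9  S(S(S(S(S(S(add(Z, SSZ)))))))
  →10  S^8(Z)

Answer: YES — reaches normal form S^8(Z) in 10 ≤ 12 steps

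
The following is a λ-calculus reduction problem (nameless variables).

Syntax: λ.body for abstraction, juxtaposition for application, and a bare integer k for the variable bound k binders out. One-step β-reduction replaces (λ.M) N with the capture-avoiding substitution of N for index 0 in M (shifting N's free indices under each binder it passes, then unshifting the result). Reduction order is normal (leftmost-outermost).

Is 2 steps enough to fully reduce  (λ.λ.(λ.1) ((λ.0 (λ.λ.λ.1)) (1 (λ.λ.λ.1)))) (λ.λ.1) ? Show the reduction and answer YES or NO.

  start: (λ.λ.(λ.1) ((λ.0 (λ.λ.λ.1)) (1 (λ.λ.λ.1)))) (λ.λ.1)
  step 1: λ.(λ.1) ((λ.0 (λ.λ.λ.1)) ((λ.λ.1) (λ.λ.λ.1)))
  step 2: λ.0

Answer: YES — reaches normal form λ.0 in 2 ≤ 2 steps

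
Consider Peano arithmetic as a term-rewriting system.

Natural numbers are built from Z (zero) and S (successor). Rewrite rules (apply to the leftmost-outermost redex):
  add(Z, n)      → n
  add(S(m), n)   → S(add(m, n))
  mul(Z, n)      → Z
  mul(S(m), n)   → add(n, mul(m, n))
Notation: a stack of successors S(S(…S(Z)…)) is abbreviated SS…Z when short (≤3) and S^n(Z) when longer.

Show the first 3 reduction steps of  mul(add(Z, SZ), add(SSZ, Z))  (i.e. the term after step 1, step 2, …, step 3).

Answer: after 3 steps: add(S(add(SZ, Z)), mul(Z, add(SSZ, Z)))

Working:
  start: mul(add(Z, SZ), add(SSZ, Z))
  step 1: mul(SZ, add(SSZ, Z))
  step 2: add(add(SSZ, Z), mul(Z, add(SSZ, Z)))
  step 3: add(S(add(SZ, Z)), mul(Z, add(SSZ, Z)))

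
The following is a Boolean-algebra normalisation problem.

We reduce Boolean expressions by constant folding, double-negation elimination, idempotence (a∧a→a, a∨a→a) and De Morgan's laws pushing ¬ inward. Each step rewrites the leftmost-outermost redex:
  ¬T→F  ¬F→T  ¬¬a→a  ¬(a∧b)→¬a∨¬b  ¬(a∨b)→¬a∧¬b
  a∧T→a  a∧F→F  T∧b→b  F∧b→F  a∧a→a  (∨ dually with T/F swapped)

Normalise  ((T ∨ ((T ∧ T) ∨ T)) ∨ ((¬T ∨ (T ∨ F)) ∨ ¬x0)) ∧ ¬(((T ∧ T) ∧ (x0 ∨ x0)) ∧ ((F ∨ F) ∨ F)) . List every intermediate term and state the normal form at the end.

Answer: normal form = T  (in 17 steps)

Reduction:
  start: ((T ∨ ((T ∧ T) ∨ T)) ∨ ((¬T ∨ (T ∨ F)) ∨ ¬x0)) ∧ ¬(((T ∧ T) ∧ (x0 ∨ x0)) ∧ ((F ∨ F) ∨ F))
  [1] (T ∨ ((¬T ∨ (T ∨ F)) ∨ ¬x0)) ∧ ¬(((T ∧ T) ∧ (x0 ∨ x0)) ∧ ((F ∨ F) ∨ F))
  [2] T ∧ ¬(((T ∧ T) ∧ (x0 ∨ x0)) ∧ ((F ∨ F) ∨ F))
  [3] ¬(((T ∧ T) ∧ (x0 ∨ x0)) ∧ ((F ∨ F) ∨ F))
  [4] ¬((T ∧ T) ∧ (x0 ∨ x0)) ∨ ¬((F ∨ F) ∨ F)
  [5] (¬(T ∧ T) ∨ ¬(x0 ∨ x0)) ∨ ¬((F ∨ F) ∨ F)
  [6] ((¬T ∨ ¬T) ∨ ¬(x0 ∨ x0)) ∨ ¬((F ∨ F) ∨ F)
  [7] (¬T ∨ ¬(x0 ∨ x0)) ∨ ¬((F ∨ F) ∨ F)
  [8] (F ∨ ¬(x0 ∨ x0)) ∨ ¬((F ∨ F) ∨ F)
  [9] ¬(x0 ∨ x0) ∨ ¬((F ∨ F) ∨ F)
  [10] (¬x0 ∧ ¬x0) ∨ ¬((F ∨ F) ∨ F)
  [11] ¬x0 ∨ ¬((F ∨ F) ∨ F)
  [12] ¬x0 ∨ (¬(F ∨ F) ∧ ¬F)
  [13] ¬x0 ∨ ((¬F ∧ ¬F) ∧ ¬F)
  [14] ¬x0 ∨ (¬F ∧ ¬F)
  [15] ¬x0 ∨ ¬F
  [16] ¬x0 ∨ T
  [17] T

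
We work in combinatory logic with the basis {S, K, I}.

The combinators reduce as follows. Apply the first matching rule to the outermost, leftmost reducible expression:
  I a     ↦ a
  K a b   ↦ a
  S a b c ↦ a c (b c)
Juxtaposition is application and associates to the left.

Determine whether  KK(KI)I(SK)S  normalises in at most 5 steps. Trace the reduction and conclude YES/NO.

Answer: YES — reaches normal form S in 3 ≤ 5 steps

Working:
  start: KK(KI)I(SK)S
  [1] KI(SK)S
  [2] IS
  [3] S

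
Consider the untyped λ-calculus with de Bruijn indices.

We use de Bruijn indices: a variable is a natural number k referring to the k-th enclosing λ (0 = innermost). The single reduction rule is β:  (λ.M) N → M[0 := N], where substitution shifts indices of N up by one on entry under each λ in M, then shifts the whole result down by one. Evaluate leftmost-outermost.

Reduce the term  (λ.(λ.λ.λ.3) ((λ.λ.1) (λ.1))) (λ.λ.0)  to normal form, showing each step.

Answer: normal form = λ.λ.λ.λ.0  (in 2 steps)

Reduction:
  start: (λ.(λ.λ.λ.3) ((λ.λ.1) (λ.1))) (λ.λ.0)
  [1] (λ.λ.λ.λ.λ.0) ((λ.λ.1) (λ.λ.λ.0))
  [2] λ.λ.λ.λ.0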